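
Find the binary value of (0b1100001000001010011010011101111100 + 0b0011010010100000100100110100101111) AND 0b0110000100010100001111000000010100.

0b110000000000000001111000000000000

Add column by column in base 2, right to left:
  0+1 = 1
  0+1 = 1
  1+1 = 0 carry 1
  1+1+1 = 1 carry 1
  1+0+1 = 0 carry 1
  1+1+1 = 1 carry 1
  1+0+1 = 0 carry 1
  0+0+1 = 1
  1+1 = 0 carry 1
  1+0+1 = 0 carry 1
  1+1+1 = 1 carry 1
  0+1+1 = 0 carry 1
  0+0+1 = 1
  1+0 = 1
  0+1 = 1
  1+0 = 1
  1+0 = 1
  0+1 = 1
  0+0 = 0
  1+0 = 1
  0+0 = 0
  1+0 = 1
  0+0 = 0
  0+1 = 1
  0+0 = 0
  0+1 = 1
  0+0 = 0
  1+0 = 1
  0+1 = 1
  0+0 = 0
  0+1 = 1
  0+1 = 1
  1+0 = 1
  1+0 = 1
Sum = 0b1111011010101010111111010010101011; now AND with 0b0110000100010100001111000000010100:
  1111011010101010111111010010101011
& 0110000100010100001111000000010100
= 0110000000000000001111000000000000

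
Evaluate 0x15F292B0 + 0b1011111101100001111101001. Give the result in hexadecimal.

0x17715699

0b1011111101100001111101001 = 0x17EC3E9 in hexadecimal.
Add column by column in base 16, right to left:
  0+9 = 9
  B+E = 9 carry 1
  2+3+1 = 6
  9+C = 5 carry 1
  2+E+1 = 1 carry 1
  F+7+1 = 7 carry 1
  5+1+1 = 7
  1+0 = 1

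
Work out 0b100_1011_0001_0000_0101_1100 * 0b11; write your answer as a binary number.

0b111000010011000100010100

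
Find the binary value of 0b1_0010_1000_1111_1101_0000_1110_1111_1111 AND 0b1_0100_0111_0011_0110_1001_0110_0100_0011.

0b100000000001101000000011001000011

AND bit by bit (1 only where both bits are 1):
  100101000111111010000111011111111
& 101000111001101101001011001000011
= 100000000001101000000011001000011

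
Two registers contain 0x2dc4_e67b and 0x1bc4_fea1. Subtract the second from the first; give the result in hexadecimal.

0x11ffe7da

Subtract column by column in base 16:
  b-1 → a
  7-a → d (borrow)
  6-e-1 → 7 (borrow)
  e-f-1 → e (borrow)
  4-4-1 → f (borrow)
  c-c-1 → f (borrow)
  d-b-1 → 1
  2-1 → 1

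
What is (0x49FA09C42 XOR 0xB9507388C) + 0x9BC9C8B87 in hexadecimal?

0x18C7443055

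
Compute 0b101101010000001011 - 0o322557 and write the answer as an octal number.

0b101101010000001011 = 0o552013 in octal.
Subtract column by column in base 8:
  3-7 → 4 (borrow)
  1-5-1 → 3 (borrow)
  0-5-1 → 2 (borrow)
  2-2-1 → 7 (borrow)
  5-2-1 → 2
  5-3 → 2

0o227234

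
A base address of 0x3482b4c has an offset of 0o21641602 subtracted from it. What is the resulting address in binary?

0b11000000001110011111001010

0x3482b4c = 0b11010010000010101101001100 in binary.
0o21641602 = 0b10001110100001110000010 in binary.
Subtract column by column in base 2:
  0-0 → 0
  0-1 → 1 (borrow)
  1-0-1 → 0
  1-0 → 1
  0-0 → 0
  0-0 → 0
  1-0 → 1
  0-1 → 1 (borrow)
  1-1-1 → 1 (borrow)
  1-1-1 → 1 (borrow)
  0-0-1 → 1 (borrow)
  1-0-1 → 0
  0-0 → 0
  1-0 → 1
  0-1 → 1 (borrow)
  0-0-1 → 1 (borrow)
  0-1-1 → 0 (borrow)
  0-1-1 → 0 (borrow)
  0-1-1 → 0 (borrow)
  1-0-1 → 0
  0-0 → 0
  0-0 → 0
  1-1 → 0
  0-0 → 0
  1-0 → 1
  1-0 → 1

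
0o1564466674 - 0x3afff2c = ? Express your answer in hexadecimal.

0xa226e90

0o1564466674 = 0xdd26dbc in hexadecimal.
Subtract column by column in base 16:
  c-c → 0
  b-2 → 9
  d-f → e (borrow)
  6-f-1 → 6 (borrow)
  2-f-1 → 2 (borrow)
  d-a-1 → 2
  d-3 → a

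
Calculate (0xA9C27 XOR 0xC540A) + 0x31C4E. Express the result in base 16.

0x9E47B

First 0xA9C27 XOR 0xC540A = 0x6C82D.
Add column by column in base 16, right to left:
  D+E = B carry 1
  2+4+1 = 7
  8+C = 4 carry 1
  C+1+1 = E
  6+3 = 9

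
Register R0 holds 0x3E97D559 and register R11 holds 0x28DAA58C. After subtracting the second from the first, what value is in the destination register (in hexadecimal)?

0x15BD2FCD

Subtract column by column in base 16:
  9-C → D (borrow)
  5-8-1 → C (borrow)
  5-5-1 → F (borrow)
  D-A-1 → 2
  7-A → D (borrow)
  9-D-1 → B (borrow)
  E-8-1 → 5
  3-2 → 1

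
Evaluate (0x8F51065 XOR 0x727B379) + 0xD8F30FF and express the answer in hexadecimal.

0x1D61D41B

First 0x8F51065 XOR 0x727B379 = 0xFD2A31C.
Add column by column in base 16, right to left:
  C+F = B carry 1
  1+F+1 = 1 carry 1
  3+0+1 = 4
  A+3 = D
  2+F = 1 carry 1
  D+8+1 = 6 carry 1
  F+D+1 = D carry 1
  final carry 1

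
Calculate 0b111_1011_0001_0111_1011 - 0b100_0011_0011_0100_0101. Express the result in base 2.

0b110111111000110110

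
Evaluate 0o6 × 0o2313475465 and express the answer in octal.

0o16305561476

Multiply each base-8 digit by 6, carrying:
  5×6 = 30 → write 6 carry 3
  6×6+3 = 39 → write 7 carry 4
  4×6+4 = 28 → write 4 carry 3
  5×6+3 = 33 → write 1 carry 4
  7×6+4 = 46 → write 6 carry 5
  4×6+5 = 29 → write 5 carry 3
  3×6+3 = 21 → write 5 carry 2
  1×6+2 = 8 → write 0 carry 1
  3×6+1 = 19 → write 3 carry 2
  2×6+2 = 14 → write 6 carry 1
  remaining carry: 1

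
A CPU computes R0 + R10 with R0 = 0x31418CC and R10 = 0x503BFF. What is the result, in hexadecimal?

Add column by column in base 16, right to left:
  C+F = B carry 1
  C+F+1 = C carry 1
  8+B+1 = 4 carry 1
  1+3+1 = 5
  4+0 = 4
  1+5 = 6
  3+0 = 3

0x36454CB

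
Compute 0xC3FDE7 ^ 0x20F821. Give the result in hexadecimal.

0xE305C6

XOR each hex digit independently (no carries):
  C^2=E, 3^0=3, F^F=0, D^8=5, E^2=C, 7^1=6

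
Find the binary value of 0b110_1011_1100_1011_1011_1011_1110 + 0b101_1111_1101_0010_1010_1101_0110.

0b1100101110011110011010010100

Add column by column in base 2, right to left:
  0+0 = 0
  1+1 = 0 carry 1
  1+1+1 = 1 carry 1
  1+0+1 = 0 carry 1
  1+1+1 = 1 carry 1
  1+0+1 = 0 carry 1
  0+1+1 = 0 carry 1
  1+1+1 = 1 carry 1
  1+0+1 = 0 carry 1
  1+1+1 = 1 carry 1
  0+0+1 = 1
  1+1 = 0 carry 1
  1+0+1 = 0 carry 1
  1+1+1 = 1 carry 1
  0+0+1 = 1
  1+0 = 1
  0+1 = 1
  0+0 = 0
  1+1 = 0 carry 1
  1+1+1 = 1 carry 1
  1+1+1 = 1 carry 1
  1+1+1 = 1 carry 1
  0+1+1 = 0 carry 1
  1+1+1 = 1 carry 1
  0+1+1 = 0 carry 1
  1+0+1 = 0 carry 1
  1+1+1 = 1 carry 1
  final carry 1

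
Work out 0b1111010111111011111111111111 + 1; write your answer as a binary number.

0b1111010111111100000000000000

The trailing 14 digits are 1 (max in base 2), so adding 1 cascades: they roll to 0 and the next digit up increments.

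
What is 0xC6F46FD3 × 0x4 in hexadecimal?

0x31BD1BF4C

Multiply each base-16 digit by 4, carrying:
  3×4 = 12 → write C
  D×4 = 52 → write 4 carry 3
  F×4+3 = 63 → write F carry 3
  6×4+3 = 27 → write B carry 1
  4×4+1 = 17 → write 1 carry 1
  F×4+1 = 61 → write D carry 3
  6×4+3 = 27 → write B carry 1
  C×4+1 = 49 → write 1 carry 3
  remaining carry: 3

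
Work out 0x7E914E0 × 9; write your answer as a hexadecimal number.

0x4731BBE0

Multiply each base-16 digit by 9, carrying:
  0×9 = 0 → write 0
  E×9 = 126 → write E carry 7
  4×9+7 = 43 → write B carry 2
  1×9+2 = 11 → write B
  9×9 = 81 → write 1 carry 5
  E×9+5 = 131 → write 3 carry 8
  7×9+8 = 71 → write 7 carry 4
  remaining carry: 4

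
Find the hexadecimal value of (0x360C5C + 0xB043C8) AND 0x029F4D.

Add column by column in base 16, right to left:
  C+8 = 4 carry 1
  5+C+1 = 2 carry 1
  C+3+1 = 0 carry 1
  0+4+1 = 5
  6+0 = 6
  3+B = E
Sum = 0xE65024; now AND with 0x029F4D:
  E&0=0, 6&2=2, 5&9=1, 0&F=0, 2&4=0, 4&D=4

0x21004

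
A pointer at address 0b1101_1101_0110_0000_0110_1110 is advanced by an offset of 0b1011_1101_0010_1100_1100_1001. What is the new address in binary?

0b1100110101000110100110111

Add column by column in base 2, right to left:
  0+1 = 1
  1+0 = 1
  1+0 = 1
  1+1 = 0 carry 1
  0+0+1 = 1
  1+0 = 1
  1+1 = 0 carry 1
  0+1+1 = 0 carry 1
  0+0+1 = 1
  0+0 = 0
  0+1 = 1
  0+1 = 1
  0+0 = 0
  1+1 = 0 carry 1
  1+0+1 = 0 carry 1
  0+0+1 = 1
  1+1 = 0 carry 1
  0+0+1 = 1
  1+1 = 0 carry 1
  1+1+1 = 1 carry 1
  1+1+1 = 1 carry 1
  0+1+1 = 0 carry 1
  1+0+1 = 0 carry 1
  1+1+1 = 1 carry 1
  final carry 1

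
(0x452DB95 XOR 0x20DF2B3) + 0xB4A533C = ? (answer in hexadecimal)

First 0x452DB95 XOR 0x20DF2B3 = 0x65F2926.
Add column by column in base 16, right to left:
  6+C = 2 carry 1
  2+3+1 = 6
  9+3 = C
  2+5 = 7
  F+A = 9 carry 1
  5+4+1 = A
  6+B = 1 carry 1
  final carry 1

0x11A97C62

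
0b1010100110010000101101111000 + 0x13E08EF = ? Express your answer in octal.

0b1010100110010000101101111000 = 0o1246205570 in octal.
0x13E08EF = 0o117404357 in octal.
Add column by column in base 8, right to left:
  0+7 = 7
  7+5 = 4 carry 1
  5+3+1 = 1 carry 1
  5+4+1 = 2 carry 1
  0+0+1 = 1
  2+4 = 6
  6+7 = 5 carry 1
  4+1+1 = 6
  2+1 = 3
  1+0 = 1

0o1365612147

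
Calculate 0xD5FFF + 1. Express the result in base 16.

The trailing 3 digits are F (max in base 16), so adding 1 cascades: they roll to 0 and the next digit up increments.

0xD6000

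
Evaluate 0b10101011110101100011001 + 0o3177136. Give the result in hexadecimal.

0b10101011110101100011001 = 0x55eb19 in hexadecimal.
0o3177136 = 0xcfe5e in hexadecimal.
Add column by column in base 16, right to left:
  9+e = 7 carry 1
  1+5+1 = 7
  b+e = 9 carry 1
  e+f+1 = e carry 1
  5+c+1 = 2 carry 1
  5+0+1 = 6

0x62e977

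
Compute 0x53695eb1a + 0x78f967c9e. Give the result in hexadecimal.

Add column by column in base 16, right to left:
  a+e = 8 carry 1
  1+9+1 = b
  b+c = 7 carry 1
  e+7+1 = 6 carry 1
  5+6+1 = c
  9+9 = 2 carry 1
  6+f+1 = 6 carry 1
  3+8+1 = c
  5+7 = c

0xcc62c67b8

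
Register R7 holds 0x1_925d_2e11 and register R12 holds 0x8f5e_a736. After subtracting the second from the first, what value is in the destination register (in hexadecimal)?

0x102fe86db

Subtract column by column in base 16:
  1-6 → b (borrow)
  1-3-1 → d (borrow)
  e-7-1 → 6
  2-a → 8 (borrow)
  d-e-1 → e (borrow)
  5-5-1 → f (borrow)
  2-f-1 → 2 (borrow)
  9-8-1 → 0
  1-0 → 1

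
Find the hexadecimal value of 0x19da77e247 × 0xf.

0x183cd064229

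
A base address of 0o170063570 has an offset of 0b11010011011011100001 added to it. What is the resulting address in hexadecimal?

0x1ED9E59

0o170063570 = 0x1E06778 in hexadecimal.
0b11010011011011100001 = 0xD36E1 in hexadecimal.
Add column by column in base 16, right to left:
  8+1 = 9
  7+E = 5 carry 1
  7+6+1 = E
  6+3 = 9
  0+D = D
  E+0 = E
  1+0 = 1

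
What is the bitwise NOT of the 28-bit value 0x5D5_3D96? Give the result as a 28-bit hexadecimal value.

Each hex digit d becomes F−d:
  5→A, D→2, 5→A, 3→C, D→2, 9→6, 6→9

0xA2AC269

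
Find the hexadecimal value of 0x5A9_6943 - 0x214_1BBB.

Subtract column by column in base 16:
  3-B → 8 (borrow)
  4-B-1 → 8 (borrow)
  9-B-1 → D (borrow)
  6-1-1 → 4
  9-4 → 5
  A-1 → 9
  5-2 → 3

0x3954D88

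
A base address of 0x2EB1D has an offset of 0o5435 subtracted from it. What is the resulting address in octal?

0o560000

0x2EB1D = 0o565435 in octal.
Subtract column by column in base 8:
  5-5 → 0
  3-3 → 0
  4-4 → 0
  5-5 → 0
  6-0 → 6
  5-0 → 5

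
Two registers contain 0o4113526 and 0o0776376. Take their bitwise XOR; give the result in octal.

0o4665650

XOR each oct digit independently (no carries):
  4^0=4, 1^7=6, 1^7=6, 3^6=5, 5^3=6, 2^7=5, 6^6=0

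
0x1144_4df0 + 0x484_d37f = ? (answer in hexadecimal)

Add column by column in base 16, right to left:
  0+f = f
  f+7 = 6 carry 1
  d+3+1 = 1 carry 1
  4+d+1 = 2 carry 1
  4+4+1 = 9
  4+8 = c
  1+4 = 5
  1+0 = 1

0x15c9216f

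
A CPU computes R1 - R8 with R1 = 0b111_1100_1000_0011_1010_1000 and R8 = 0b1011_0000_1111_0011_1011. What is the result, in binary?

0b11100010111010001101101

Subtract column by column in base 2:
  0-1 → 1 (borrow)
  0-1-1 → 0 (borrow)
  0-0-1 → 1 (borrow)
  1-1-1 → 1 (borrow)
  0-1-1 → 0 (borrow)
  1-1-1 → 1 (borrow)
  0-0-1 → 1 (borrow)
  1-0-1 → 0
  1-1 → 0
  1-1 → 0
  0-1 → 1 (borrow)
  0-1-1 → 0 (borrow)
  0-0-1 → 1 (borrow)
  0-0-1 → 1 (borrow)
  0-0-1 → 1 (borrow)
  1-0-1 → 0
  0-1 → 1 (borrow)
  0-1-1 → 0 (borrow)
  1-0-1 → 0
  1-1 → 0
  1-0 → 1
  1-0 → 1
  1-0 → 1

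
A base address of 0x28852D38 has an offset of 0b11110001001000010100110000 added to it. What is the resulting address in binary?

0b101100010010011011001001101000

0x28852D38 = 0b101000100001010010110100111000 in binary.
Add column by column in base 2, right to left:
  0+0 = 0
  0+0 = 0
  0+0 = 0
  1+0 = 1
  1+1 = 0 carry 1
  1+1+1 = 1 carry 1
  0+0+1 = 1
  0+0 = 0
  1+1 = 0 carry 1
  0+0+1 = 1
  1+1 = 0 carry 1
  1+0+1 = 0 carry 1
  0+0+1 = 1
  1+0 = 1
  0+0 = 0
  0+1 = 1
  1+0 = 1
  0+0 = 0
  1+1 = 0 carry 1
  0+0+1 = 1
  0+0 = 0
  0+0 = 0
  0+1 = 1
  1+1 = 0 carry 1
  0+1+1 = 0 carry 1
  0+1+1 = 0 carry 1
  0+0+1 = 1
  1+0 = 1
  0+0 = 0
  1+0 = 1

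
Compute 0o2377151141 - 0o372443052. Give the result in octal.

0o2004506067

Subtract column by column in base 8:
  1-2 → 7 (borrow)
  4-5-1 → 6 (borrow)
  1-0-1 → 0
  1-3 → 6 (borrow)
  5-4-1 → 0
  1-4 → 5 (borrow)
  7-2-1 → 4
  7-7 → 0
  3-3 → 0
  2-0 → 2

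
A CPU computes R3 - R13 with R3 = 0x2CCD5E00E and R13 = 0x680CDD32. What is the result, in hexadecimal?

Subtract column by column in base 16:
  E-2 → C
  0-3 → D (borrow)
  0-D-1 → 2 (borrow)
  E-D-1 → 0
  5-C → 9 (borrow)
  D-0-1 → C
  C-8 → 4
  C-6 → 6
  2-0 → 2

0x264C902DC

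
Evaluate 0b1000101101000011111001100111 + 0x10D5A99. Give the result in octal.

0b1000101101000011111001100111 = 0o1055037147 in octal.
0x10D5A99 = 0o103255231 in octal.
Add column by column in base 8, right to left:
  7+1 = 0 carry 1
  4+3+1 = 0 carry 1
  1+2+1 = 4
  7+5 = 4 carry 1
  3+5+1 = 1 carry 1
  0+2+1 = 3
  5+3 = 0 carry 1
  5+0+1 = 6
  0+1 = 1
  1+0 = 1

0o1160314400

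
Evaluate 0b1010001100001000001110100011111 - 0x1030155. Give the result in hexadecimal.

0b1010001100001000001110100011111 = 0x51841d1f in hexadecimal.
Subtract column by column in base 16:
  f-5 → a
  1-5 → c (borrow)
  d-1-1 → b
  1-0 → 1
  4-3 → 1
  8-0 → 8
  1-1 → 0
  5-0 → 5

0x50811bca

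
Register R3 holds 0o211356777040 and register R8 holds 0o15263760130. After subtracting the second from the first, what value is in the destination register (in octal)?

Subtract column by column in base 8:
  0-0 → 0
  4-3 → 1
  0-1 → 7 (borrow)
  7-0-1 → 6
  7-6 → 1
  7-7 → 0
  6-3 → 3
  5-6 → 7 (borrow)
  3-2-1 → 0
  1-5 → 4 (borrow)
  1-1-1 → 7 (borrow)
  2-0-1 → 1

0o174073016710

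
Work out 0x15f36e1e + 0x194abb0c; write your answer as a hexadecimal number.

0x2f3e292a

Add column by column in base 16, right to left:
  e+c = a carry 1
  1+0+1 = 2
  e+b = 9 carry 1
  6+b+1 = 2 carry 1
  3+a+1 = e
  f+4 = 3 carry 1
  5+9+1 = f
  1+1 = 2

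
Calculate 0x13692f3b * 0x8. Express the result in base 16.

Multiply each base-16 digit by 8, carrying:
  b×8 = 88 → write 8 carry 5
  3×8+5 = 29 → write d carry 1
  f×8+1 = 121 → write 9 carry 7
  2×8+7 = 23 → write 7 carry 1
  9×8+1 = 73 → write 9 carry 4
  6×8+4 = 52 → write 4 carry 3
  3×8+3 = 27 → write b carry 1
  1×8+1 = 9 → write 9

0x9b4979d8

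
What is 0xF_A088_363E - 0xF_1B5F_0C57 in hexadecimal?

0x852929E7

Subtract column by column in base 16:
  E-7 → 7
  3-5 → E (borrow)
  6-C-1 → 9 (borrow)
  3-0-1 → 2
  8-F → 9 (borrow)
  8-5-1 → 2
  0-B → 5 (borrow)
  A-1-1 → 8
  F-F → 0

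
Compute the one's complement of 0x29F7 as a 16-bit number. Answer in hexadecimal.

0xD608

Each hex digit d becomes F−d:
  2→D, 9→6, F→0, 7→8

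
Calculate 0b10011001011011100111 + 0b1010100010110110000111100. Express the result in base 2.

0b1010110110000001100100011

Add column by column in base 2, right to left:
  1+0 = 1
  1+0 = 1
  1+1 = 0 carry 1
  0+1+1 = 0 carry 1
  0+1+1 = 0 carry 1
  1+1+1 = 1 carry 1
  1+0+1 = 0 carry 1
  1+0+1 = 0 carry 1
  0+0+1 = 1
  1+0 = 1
  1+1 = 0 carry 1
  0+1+1 = 0 carry 1
  1+0+1 = 0 carry 1
  0+1+1 = 0 carry 1
  0+1+1 = 0 carry 1
  1+0+1 = 0 carry 1
  1+1+1 = 1 carry 1
  0+0+1 = 1
  0+0 = 0
  1+0 = 1
  0+1 = 1
  0+0 = 0
  0+1 = 1
  0+0 = 0
  0+1 = 1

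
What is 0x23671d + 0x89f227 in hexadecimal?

0xad5944

Add column by column in base 16, right to left:
  d+7 = 4 carry 1
  1+2+1 = 4
  7+2 = 9
  6+f = 5 carry 1
  3+9+1 = d
  2+8 = a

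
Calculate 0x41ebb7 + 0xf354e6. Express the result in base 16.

Add column by column in base 16, right to left:
  7+6 = d
  b+e = 9 carry 1
  b+4+1 = 0 carry 1
  e+5+1 = 4 carry 1
  1+3+1 = 5
  4+f = 3 carry 1
  final carry 1

0x135409d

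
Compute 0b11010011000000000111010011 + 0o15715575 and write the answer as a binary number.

0o15715575 = 0b1101111001101101111101 in binary.
Add column by column in base 2, right to left:
  1+1 = 0 carry 1
  1+0+1 = 0 carry 1
  0+1+1 = 0 carry 1
  0+1+1 = 0 carry 1
  1+1+1 = 1 carry 1
  0+1+1 = 0 carry 1
  1+1+1 = 1 carry 1
  1+0+1 = 0 carry 1
  1+1+1 = 1 carry 1
  0+1+1 = 0 carry 1
  0+0+1 = 1
  0+1 = 1
  0+1 = 1
  0+0 = 0
  0+0 = 0
  0+1 = 1
  0+1 = 1
  0+1 = 1
  1+1 = 0 carry 1
  1+0+1 = 0 carry 1
  0+1+1 = 0 carry 1
  0+1+1 = 0 carry 1
  1+0+1 = 0 carry 1
  0+0+1 = 1
  1+0 = 1
  1+0 = 1

0b11100000111001110101010000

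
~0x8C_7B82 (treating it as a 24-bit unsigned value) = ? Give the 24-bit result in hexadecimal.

Each hex digit d becomes F−d:
  8→7, C→3, 7→8, B→4, 8→7, 2→D

0x73847D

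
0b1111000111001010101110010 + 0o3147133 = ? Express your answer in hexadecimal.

0b1111000111001010101110010 = 0x1e39572 in hexadecimal.
0o3147133 = 0xcce5b in hexadecimal.
Add column by column in base 16, right to left:
  2+b = d
  7+5 = c
  5+e = 3 carry 1
  9+c+1 = 6 carry 1
  3+c+1 = 0 carry 1
  e+0+1 = f
  1+0 = 1

0x1f063cd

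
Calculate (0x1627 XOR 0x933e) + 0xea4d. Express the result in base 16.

First 0x1627 XOR 0x933e = 0x8519.
Add column by column in base 16, right to left:
  9+d = 6 carry 1
  1+4+1 = 6
  5+a = f
  8+e = 6 carry 1
  final carry 1

0x16f66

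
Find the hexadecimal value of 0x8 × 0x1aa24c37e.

Multiply each base-16 digit by 8, carrying:
  e×8 = 112 → write 0 carry 7
  7×8+7 = 63 → write f carry 3
  3×8+3 = 27 → write b carry 1
  c×8+1 = 97 → write 1 carry 6
  4×8+6 = 38 → write 6 carry 2
  2×8+2 = 18 → write 2 carry 1
  a×8+1 = 81 → write 1 carry 5
  a×8+5 = 85 → write 5 carry 5
  1×8+5 = 13 → write d

0xd51261bf0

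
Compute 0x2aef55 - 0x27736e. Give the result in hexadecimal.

0x37be7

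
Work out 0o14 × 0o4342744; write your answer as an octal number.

Multiply each base-8 digit by 12, carrying:
  4×12 = 48 → write 0 carry 6
  4×12+6 = 54 → write 6 carry 6
  7×12+6 = 90 → write 2 carry 11
  2×12+11 = 35 → write 3 carry 4
  4×12+4 = 52 → write 4 carry 6
  3×12+6 = 42 → write 2 carry 5
  4×12+5 = 53 → write 5 carry 6
  remaining carry: 6

0o65243260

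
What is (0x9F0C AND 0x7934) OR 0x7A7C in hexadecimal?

0x7B7C

0x9F0C AND 0x7934 = 0x1904.
Then OR with 0x7A7C.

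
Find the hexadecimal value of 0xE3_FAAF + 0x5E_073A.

Add column by column in base 16, right to left:
  F+A = 9 carry 1
  A+3+1 = E
  A+7 = 1 carry 1
  F+0+1 = 0 carry 1
  3+E+1 = 2 carry 1
  E+5+1 = 4 carry 1
  final carry 1

0x14201E9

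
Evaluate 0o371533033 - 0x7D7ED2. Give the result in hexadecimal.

0o371533033 = 0x3E6B61B in hexadecimal.
Subtract column by column in base 16:
  B-2 → 9
  1-D → 4 (borrow)
  6-E-1 → 7 (borrow)
  B-7-1 → 3
  6-D → 9 (borrow)
  E-7-1 → 6
  3-0 → 3

0x3693749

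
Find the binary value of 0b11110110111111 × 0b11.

0b1011100100111101

Multiply each base-2 digit by 3, carrying:
  1×3 = 3 → write 1 carry 1
  1×3+1 = 4 → write 0 carry 2
  1×3+2 = 5 → write 1 carry 2
  1×3+2 = 5 → write 1 carry 2
  1×3+2 = 5 → write 1 carry 2
  1×3+2 = 5 → write 1 carry 2
  0×3+2 = 2 → write 0 carry 1
  1×3+1 = 4 → write 0 carry 2
  1×3+2 = 5 → write 1 carry 2
  0×3+2 = 2 → write 0 carry 1
  1×3+1 = 4 → write 0 carry 2
  1×3+2 = 5 → write 1 carry 2
  1×3+2 = 5 → write 1 carry 2
  1×3+2 = 5 → write 1 carry 2
  remaining carry: 10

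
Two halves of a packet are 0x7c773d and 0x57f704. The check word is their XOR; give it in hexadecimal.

XOR each hex digit independently (no carries):
  7^5=2, c^7=b, 7^f=8, 7^7=0, 3^0=3, d^4=9

0x2b8039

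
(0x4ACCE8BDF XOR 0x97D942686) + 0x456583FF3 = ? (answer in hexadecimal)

First 0x4ACCE8BDF XOR 0x97D942686 = 0xDD15AAD59.
Add column by column in base 16, right to left:
  9+3 = C
  5+F = 4 carry 1
  D+F+1 = D carry 1
  A+3+1 = E
  A+8 = 2 carry 1
  5+5+1 = B
  1+6 = 7
  D+5 = 2 carry 1
  D+4+1 = 2 carry 1
  final carry 1

0x1227B2ED4C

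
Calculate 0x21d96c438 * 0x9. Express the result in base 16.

0x130a4ce5f8

Multiply each base-16 digit by 9, carrying:
  8×9 = 72 → write 8 carry 4
  3×9+4 = 31 → write f carry 1
  4×9+1 = 37 → write 5 carry 2
  c×9+2 = 110 → write e carry 6
  6×9+6 = 60 → write c carry 3
  9×9+3 = 84 → write 4 carry 5
  d×9+5 = 122 → write a carry 7
  1×9+7 = 16 → write 0 carry 1
  2×9+1 = 19 → write 3 carry 1
  remaining carry: 1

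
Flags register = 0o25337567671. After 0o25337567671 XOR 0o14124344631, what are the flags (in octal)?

XOR each oct digit independently (no carries):
  2^1=3, 5^4=1, 3^1=2, 3^2=1, 7^4=3, 5^3=6, 6^4=2, 7^4=3, 6^6=0, 7^3=4, 1^1=0

0o31213623040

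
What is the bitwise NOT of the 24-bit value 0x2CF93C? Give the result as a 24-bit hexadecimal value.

0xD306C3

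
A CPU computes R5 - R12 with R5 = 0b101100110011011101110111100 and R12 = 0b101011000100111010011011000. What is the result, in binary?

0b1101110100011011100100

Subtract column by column in base 2:
  0-0 → 0
  0-0 → 0
  1-0 → 1
  1-1 → 0
  1-1 → 0
  1-0 → 1
  0-1 → 1 (borrow)
  1-1-1 → 1 (borrow)
  1-0-1 → 0
  1-0 → 1
  0-1 → 1 (borrow)
  1-0-1 → 0
  1-1 → 0
  1-1 → 0
  0-1 → 1 (borrow)
  1-0-1 → 0
  1-0 → 1
  0-1 → 1 (borrow)
  0-0-1 → 1 (borrow)
  1-0-1 → 0
  1-0 → 1
  0-1 → 1 (borrow)
  0-1-1 → 0 (borrow)
  1-0-1 → 0
  1-1 → 0
  0-0 → 0
  1-1 → 0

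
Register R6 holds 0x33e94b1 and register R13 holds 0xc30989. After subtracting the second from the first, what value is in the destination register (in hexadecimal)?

0x27b8b28

Subtract column by column in base 16:
  1-9 → 8 (borrow)
  b-8-1 → 2
  4-9 → b (borrow)
  9-0-1 → 8
  e-3 → b
  3-c → 7 (borrow)
  3-0-1 → 2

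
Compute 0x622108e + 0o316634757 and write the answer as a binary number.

0b1001010111010100101001111101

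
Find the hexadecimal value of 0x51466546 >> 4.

Shifting right by 4 bits = 1 hex digit: drop the last 1.

0x5146654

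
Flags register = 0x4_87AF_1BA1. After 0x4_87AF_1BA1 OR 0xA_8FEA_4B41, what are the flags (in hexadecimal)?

0xE8FEF5BE1

OR each hex digit independently (no carries):
  4|A=E, 8|8=8, 7|F=F, A|E=E, F|A=F, 1|4=5, B|B=B, A|4=E, 1|1=1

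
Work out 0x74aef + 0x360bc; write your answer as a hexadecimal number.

0xaabab

Add column by column in base 16, right to left:
  f+c = b carry 1
  e+b+1 = a carry 1
  a+0+1 = b
  4+6 = a
  7+3 = a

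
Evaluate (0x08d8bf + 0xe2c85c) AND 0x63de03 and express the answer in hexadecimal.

Add column by column in base 16, right to left:
  f+c = b carry 1
  b+5+1 = 1 carry 1
  8+8+1 = 1 carry 1
  d+c+1 = a carry 1
  8+2+1 = b
  0+e = e
Sum = 0xeba11b; now AND with 0x63de03:
  e&6=6, b&3=3, a&d=8, 1&e=0, 1&0=0, b&3=3

0x638003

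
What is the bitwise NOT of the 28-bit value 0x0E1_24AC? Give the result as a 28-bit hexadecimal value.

Each hex digit d becomes F−d:
  0→F, E→1, 1→E, 2→D, 4→B, A→5, C→3

0xF1EDB53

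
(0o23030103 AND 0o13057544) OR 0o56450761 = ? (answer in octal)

0o57450761

0o23030103 AND 0o13057544 = 0o03010100.
Then OR with 0o56450761.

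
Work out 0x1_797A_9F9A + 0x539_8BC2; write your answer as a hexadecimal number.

0x17EB42B5C

Add column by column in base 16, right to left:
  A+2 = C
  9+C = 5 carry 1
  F+B+1 = B carry 1
  9+8+1 = 2 carry 1
  A+9+1 = 4 carry 1
  7+3+1 = B
  9+5 = E
  7+0 = 7
  1+0 = 1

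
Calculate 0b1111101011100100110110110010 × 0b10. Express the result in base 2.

0b11111010111001001101101100100

Multiply each base-2 digit by 2, carrying:
  0×2 = 0 → write 0
  1×2 = 2 → write 0 carry 1
  0×2+1 = 1 → write 1
  0×2 = 0 → write 0
  1×2 = 2 → write 0 carry 1
  1×2+1 = 3 → write 1 carry 1
  0×2+1 = 1 → write 1
  1×2 = 2 → write 0 carry 1
  1×2+1 = 3 → write 1 carry 1
  0×2+1 = 1 → write 1
  1×2 = 2 → write 0 carry 1
  1×2+1 = 3 → write 1 carry 1
  0×2+1 = 1 → write 1
  0×2 = 0 → write 0
  1×2 = 2 → write 0 carry 1
  0×2+1 = 1 → write 1
  0×2 = 0 → write 0
  1×2 = 2 → write 0 carry 1
  1×2+1 = 3 → write 1 carry 1
  1×2+1 = 3 → write 1 carry 1
  0×2+1 = 1 → write 1
  1×2 = 2 → write 0 carry 1
  0×2+1 = 1 → write 1
  1×2 = 2 → write 0 carry 1
  1×2+1 = 3 → write 1 carry 1
  1×2+1 = 3 → write 1 carry 1
  1×2+1 = 3 → write 1 carry 1
  1×2+1 = 3 → write 1 carry 1
  remaining carry: 1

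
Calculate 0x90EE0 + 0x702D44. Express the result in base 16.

0x793C24

Add column by column in base 16, right to left:
  0+4 = 4
  E+4 = 2 carry 1
  E+D+1 = C carry 1
  0+2+1 = 3
  9+0 = 9
  0+7 = 7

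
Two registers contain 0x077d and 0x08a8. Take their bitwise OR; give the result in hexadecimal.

0x0ffd

OR each hex digit independently (no carries):
  0|0=0, 7|8=f, 7|a=f, d|8=d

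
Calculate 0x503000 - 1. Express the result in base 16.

0x502fff

The trailing 3 digits are 0, so subtracting 1 borrows through: they become F and the next digit up decrements.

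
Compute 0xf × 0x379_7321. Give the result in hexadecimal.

0x341dbeef

Multiply each base-16 digit by 15, carrying:
  1×15 = 15 → write f
  2×15 = 30 → write e carry 1
  3×15+1 = 46 → write e carry 2
  7×15+2 = 107 → write b carry 6
  9×15+6 = 141 → write d carry 8
  7×15+8 = 113 → write 1 carry 7
  3×15+7 = 52 → write 4 carry 3
  remaining carry: 3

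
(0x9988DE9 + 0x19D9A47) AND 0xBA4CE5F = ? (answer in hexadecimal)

Add column by column in base 16, right to left:
  9+7 = 0 carry 1
  E+4+1 = 3 carry 1
  D+A+1 = 8 carry 1
  8+9+1 = 2 carry 1
  8+D+1 = 6 carry 1
  9+9+1 = 3 carry 1
  9+1+1 = B
Sum = 0xB362830; now AND with 0xBA4CE5F:
  B&B=B, 3&A=2, 6&4=4, 2&C=0, 8&E=8, 3&5=1, 0&F=0

0xB240810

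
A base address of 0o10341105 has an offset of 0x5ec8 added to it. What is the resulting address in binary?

0b1000100010000100001101

0o10341105 = 0b1000011100001001000101 in binary.
0x5ec8 = 0b101111011001000 in binary.
Add column by column in base 2, right to left:
  1+0 = 1
  0+0 = 0
  1+0 = 1
  0+1 = 1
  0+0 = 0
  0+0 = 0
  1+1 = 0 carry 1
  0+1+1 = 0 carry 1
  0+0+1 = 1
  1+1 = 0 carry 1
  0+1+1 = 0 carry 1
  0+1+1 = 0 carry 1
  0+1+1 = 0 carry 1
  0+0+1 = 1
  1+1 = 0 carry 1
  1+0+1 = 0 carry 1
  1+0+1 = 0 carry 1
  0+0+1 = 1
  0+0 = 0
  0+0 = 0
  0+0 = 0
  1+0 = 1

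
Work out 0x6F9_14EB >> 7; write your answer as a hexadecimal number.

0xDF229

7 bits is not a whole number of base-16 digits; in binary: 110111110010001010011101011 >> 7 = 11011111001000101001.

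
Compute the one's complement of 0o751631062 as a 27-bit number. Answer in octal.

Each oct digit d becomes 7−d:
  7→0, 5→2, 1→6, 6→1, 3→4, 1→6, 0→7, 6→1, 2→5

0o026146715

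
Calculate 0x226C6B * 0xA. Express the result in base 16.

0x1583C2E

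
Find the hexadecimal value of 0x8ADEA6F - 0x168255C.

Subtract column by column in base 16:
  F-C → 3
  6-5 → 1
  A-5 → 5
  E-2 → C
  D-8 → 5
  A-6 → 4
  8-1 → 7

0x745C513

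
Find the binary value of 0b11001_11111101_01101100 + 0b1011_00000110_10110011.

0b1001010000010000011111

Add column by column in base 2, right to left:
  0+1 = 1
  0+1 = 1
  1+0 = 1
  1+0 = 1
  0+1 = 1
  1+1 = 0 carry 1
  1+0+1 = 0 carry 1
  0+1+1 = 0 carry 1
  1+0+1 = 0 carry 1
  0+1+1 = 0 carry 1
  1+1+1 = 1 carry 1
  1+0+1 = 0 carry 1
  1+0+1 = 0 carry 1
  1+0+1 = 0 carry 1
  1+0+1 = 0 carry 1
  1+0+1 = 0 carry 1
  1+1+1 = 1 carry 1
  0+1+1 = 0 carry 1
  0+0+1 = 1
  1+1 = 0 carry 1
  1+0+1 = 0 carry 1
  final carry 1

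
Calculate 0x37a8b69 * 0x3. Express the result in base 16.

0xa6fa23b

Multiply each base-16 digit by 3, carrying:
  9×3 = 27 → write b carry 1
  6×3+1 = 19 → write 3 carry 1
  b×3+1 = 34 → write 2 carry 2
  8×3+2 = 26 → write a carry 1
  a×3+1 = 31 → write f carry 1
  7×3+1 = 22 → write 6 carry 1
  3×3+1 = 10 → write a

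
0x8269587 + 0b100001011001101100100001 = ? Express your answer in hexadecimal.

0x8AC30A8

0b100001011001101100100001 = 0x859B21 in hexadecimal.
Add column by column in base 16, right to left:
  7+1 = 8
  8+2 = A
  5+B = 0 carry 1
  9+9+1 = 3 carry 1
  6+5+1 = C
  2+8 = A
  8+0 = 8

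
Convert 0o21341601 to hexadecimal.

Each octal digit is 3 bits: 2=010 1=001 3=011 4=100 1=001 6=110 0=000 1=001.
Group the bits into nibbles: 0100 0101 1100 0011 1000 0001 → 45C381.

0x45C381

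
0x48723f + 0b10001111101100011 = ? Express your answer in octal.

0o22310642

0x48723f = 0o22071077 in octal.
0b10001111101100011 = 0o217543 in octal.
Add column by column in base 8, right to left:
  7+3 = 2 carry 1
  7+4+1 = 4 carry 1
  0+5+1 = 6
  1+7 = 0 carry 1
  7+1+1 = 1 carry 1
  0+2+1 = 3
  2+0 = 2
  2+0 = 2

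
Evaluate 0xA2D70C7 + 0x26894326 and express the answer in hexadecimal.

0x30B6B3ED

Add column by column in base 16, right to left:
  7+6 = D
  C+2 = E
  0+3 = 3
  7+4 = B
  D+9 = 6 carry 1
  2+8+1 = B
  A+6 = 0 carry 1
  0+2+1 = 3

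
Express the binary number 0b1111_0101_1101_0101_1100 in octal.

0o3656534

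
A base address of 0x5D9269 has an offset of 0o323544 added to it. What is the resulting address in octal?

0x5D9269 = 0o27311151 in octal.
Add column by column in base 8, right to left:
  1+4 = 5
  5+4 = 1 carry 1
  1+5+1 = 7
  1+3 = 4
  1+2 = 3
  3+3 = 6
  7+0 = 7
  2+0 = 2

0o27634715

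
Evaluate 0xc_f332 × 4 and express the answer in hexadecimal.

0x33ccc8

Multiply each base-16 digit by 4, carrying:
  2×4 = 8 → write 8
  3×4 = 12 → write c
  3×4 = 12 → write c
  f×4 = 60 → write c carry 3
  c×4+3 = 51 → write 3 carry 3
  remaining carry: 3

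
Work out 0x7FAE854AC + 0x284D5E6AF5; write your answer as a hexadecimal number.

0x304846BFA1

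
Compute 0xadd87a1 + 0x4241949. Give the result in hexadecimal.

Add column by column in base 16, right to left:
  1+9 = a
  a+4 = e
  7+9 = 0 carry 1
  8+1+1 = a
  d+4 = 1 carry 1
  d+2+1 = 0 carry 1
  a+4+1 = f

0xf01a0ea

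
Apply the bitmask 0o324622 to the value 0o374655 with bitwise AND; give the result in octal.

AND each oct digit independently (no carries):
  3&3=3, 7&2=2, 4&4=4, 6&6=6, 5&2=0, 5&2=0

0o324600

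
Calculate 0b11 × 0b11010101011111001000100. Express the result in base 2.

Multiply each base-2 digit by 3, carrying:
  0×3 = 0 → write 0
  0×3 = 0 → write 0
  1×3 = 3 → write 1 carry 1
  0×3+1 = 1 → write 1
  0×3 = 0 → write 0
  0×3 = 0 → write 0
  1×3 = 3 → write 1 carry 1
  0×3+1 = 1 → write 1
  0×3 = 0 → write 0
  1×3 = 3 → write 1 carry 1
  1×3+1 = 4 → write 0 carry 2
  1×3+2 = 5 → write 1 carry 2
  1×3+2 = 5 → write 1 carry 2
  1×3+2 = 5 → write 1 carry 2
  0×3+2 = 2 → write 0 carry 1
  1×3+1 = 4 → write 0 carry 2
  0×3+2 = 2 → write 0 carry 1
  1×3+1 = 4 → write 0 carry 2
  0×3+2 = 2 → write 0 carry 1
  1×3+1 = 4 → write 0 carry 2
  0×3+2 = 2 → write 0 carry 1
  1×3+1 = 4 → write 0 carry 2
  1×3+2 = 5 → write 1 carry 2
  remaining carry: 10

0b1010000000011101011001100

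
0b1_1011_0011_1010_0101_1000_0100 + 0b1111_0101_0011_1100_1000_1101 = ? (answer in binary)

0b10101010001110001000010001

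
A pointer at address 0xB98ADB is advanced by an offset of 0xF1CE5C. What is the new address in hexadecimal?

0x1AB5937

Add column by column in base 16, right to left:
  B+C = 7 carry 1
  D+5+1 = 3 carry 1
  A+E+1 = 9 carry 1
  8+C+1 = 5 carry 1
  9+1+1 = B
  B+F = A carry 1
  final carry 1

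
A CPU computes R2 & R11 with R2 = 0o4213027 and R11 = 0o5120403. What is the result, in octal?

AND each oct digit independently (no carries):
  4&5=4, 2&1=0, 1&2=0, 3&0=0, 0&4=0, 2&0=0, 7&3=3

0o4000003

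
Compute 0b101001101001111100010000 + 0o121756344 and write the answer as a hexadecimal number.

0x1EE7BF4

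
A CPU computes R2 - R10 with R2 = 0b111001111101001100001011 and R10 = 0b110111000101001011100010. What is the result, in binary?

0b10111000000000101001

Subtract column by column in base 2:
  1-0 → 1
  1-1 → 0
  0-0 → 0
  1-0 → 1
  0-0 → 0
  0-1 → 1 (borrow)
  0-1-1 → 0 (borrow)
  0-1-1 → 0 (borrow)
  1-0-1 → 0
  1-1 → 0
  0-0 → 0
  0-0 → 0
  1-1 → 0
  0-0 → 0
  1-1 → 0
  1-0 → 1
  1-0 → 1
  1-0 → 1
  1-1 → 0
  0-1 → 1 (borrow)
  0-1-1 → 0 (borrow)
  1-0-1 → 0
  1-1 → 0
  1-1 → 0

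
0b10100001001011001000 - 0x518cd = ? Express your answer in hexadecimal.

0b10100001001011001000 = 0xa12c8 in hexadecimal.
Subtract column by column in base 16:
  8-d → b (borrow)
  c-c-1 → f (borrow)
  2-8-1 → 9 (borrow)
  1-1-1 → f (borrow)
  a-5-1 → 4

0x4f9fb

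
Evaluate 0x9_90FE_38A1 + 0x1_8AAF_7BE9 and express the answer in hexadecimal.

0xB1BADB48A

Add column by column in base 16, right to left:
  1+9 = A
  A+E = 8 carry 1
  8+B+1 = 4 carry 1
  3+7+1 = B
  E+F = D carry 1
  F+A+1 = A carry 1
  0+A+1 = B
  9+8 = 1 carry 1
  9+1+1 = B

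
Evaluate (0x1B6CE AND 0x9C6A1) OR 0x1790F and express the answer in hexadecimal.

0x1B6CE AND 0x9C6A1 = 0x18680.
Then OR with 0x1790F.

0x1FF8F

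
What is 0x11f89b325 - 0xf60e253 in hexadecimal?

0x11028d0d2

Subtract column by column in base 16:
  5-3 → 2
  2-5 → d (borrow)
  3-2-1 → 0
  b-e → d (borrow)
  9-0-1 → 8
  8-6 → 2
  f-f → 0
  1-0 → 1
  1-0 → 1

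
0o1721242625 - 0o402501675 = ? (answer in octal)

Subtract column by column in base 8:
  5-5 → 0
  2-7 → 3 (borrow)
  6-6-1 → 7 (borrow)
  2-1-1 → 0
  4-0 → 4
  2-5 → 5 (borrow)
  1-2-1 → 6 (borrow)
  2-0-1 → 1
  7-4 → 3
  1-0 → 1

0o1316540730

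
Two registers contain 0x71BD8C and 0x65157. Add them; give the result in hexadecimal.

Add column by column in base 16, right to left:
  C+7 = 3 carry 1
  8+5+1 = E
  D+1 = E
  B+5 = 0 carry 1
  1+6+1 = 8
  7+0 = 7

0x780EE3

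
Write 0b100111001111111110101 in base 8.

Group the bits in threes: 100 111 001 111 111 110 101 → 4717765.

0o4717765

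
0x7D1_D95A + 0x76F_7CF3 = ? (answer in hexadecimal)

0xF41564D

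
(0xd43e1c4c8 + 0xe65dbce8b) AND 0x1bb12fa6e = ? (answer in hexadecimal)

Add column by column in base 16, right to left:
  8+b = 3 carry 1
  c+8+1 = 5 carry 1
  4+e+1 = 3 carry 1
  c+c+1 = 9 carry 1
  1+b+1 = d
  e+d = b carry 1
  3+5+1 = 9
  4+6 = a
  d+e = b carry 1
  final carry 1
Sum = 0x1ba9bd9353; now AND with 0x1bb12fa6e:
  1&0=0, b&1=1, a&b=a, 9&b=9, b&1=1, d&2=0, 9&f=9, 3&a=2, 5&6=4, 3&e=2

0x1a9109242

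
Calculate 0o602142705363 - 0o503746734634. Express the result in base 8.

0o76173750527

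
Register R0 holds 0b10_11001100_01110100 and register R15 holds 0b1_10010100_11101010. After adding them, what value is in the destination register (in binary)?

Add column by column in base 2, right to left:
  0+0 = 0
  0+1 = 1
  1+0 = 1
  0+1 = 1
  1+0 = 1
  1+1 = 0 carry 1
  1+1+1 = 1 carry 1
  0+1+1 = 0 carry 1
  0+0+1 = 1
  0+0 = 0
  1+1 = 0 carry 1
  1+0+1 = 0 carry 1
  0+1+1 = 0 carry 1
  0+0+1 = 1
  1+0 = 1
  1+1 = 0 carry 1
  0+1+1 = 0 carry 1
  1+0+1 = 0 carry 1
  final carry 1

0b1000110000101011110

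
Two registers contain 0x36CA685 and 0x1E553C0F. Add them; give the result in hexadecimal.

0x21C1E294

Add column by column in base 16, right to left:
  5+F = 4 carry 1
  8+0+1 = 9
  6+C = 2 carry 1
  A+3+1 = E
  C+5 = 1 carry 1
  6+5+1 = C
  3+E = 1 carry 1
  0+1+1 = 2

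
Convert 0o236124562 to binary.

0b10011110001010100101110010

Each octal digit is 3 bits: 2=010 3=011 6=110 1=001 2=010 4=100 5=101 6=110 2=010.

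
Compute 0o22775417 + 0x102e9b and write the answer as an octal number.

0o27024652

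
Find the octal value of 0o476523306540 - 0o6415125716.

0o470106160622

Subtract column by column in base 8:
  0-6 → 2 (borrow)
  4-1-1 → 2
  5-7 → 6 (borrow)
  6-5-1 → 0
  0-2 → 6 (borrow)
  3-1-1 → 1
  3-5 → 6 (borrow)
  2-1-1 → 0
  5-4 → 1
  6-6 → 0
  7-0 → 7
  4-0 → 4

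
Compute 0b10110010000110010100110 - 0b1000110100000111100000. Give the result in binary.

Subtract column by column in base 2:
  0-0 → 0
  1-0 → 1
  1-0 → 1
  0-0 → 0
  0-0 → 0
  1-1 → 0
  0-1 → 1 (borrow)
  1-1-1 → 1 (borrow)
  0-1-1 → 0 (borrow)
  0-0-1 → 1 (borrow)
  1-0-1 → 0
  1-0 → 1
  0-0 → 0
  0-0 → 0
  0-1 → 1 (borrow)
  0-0-1 → 1 (borrow)
  1-1-1 → 1 (borrow)
  0-1-1 → 0 (borrow)
  0-0-1 → 1 (borrow)
  1-0-1 → 0
  1-0 → 1
  0-1 → 1 (borrow)
  1-0-1 → 0

0b1101011100101011000110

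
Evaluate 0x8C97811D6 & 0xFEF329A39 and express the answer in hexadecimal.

0x8C9301010

AND each hex digit independently (no carries):
  8&F=8, C&E=C, 9&F=9, 7&3=3, 8&2=0, 1&9=1, 1&A=0, D&3=1, 6&9=0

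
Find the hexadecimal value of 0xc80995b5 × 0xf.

0xbb88fc59b

Multiply each base-16 digit by 15, carrying:
  5×15 = 75 → write b carry 4
  b×15+4 = 169 → write 9 carry 10
  5×15+10 = 85 → write 5 carry 5
  9×15+5 = 140 → write c carry 8
  9×15+8 = 143 → write f carry 8
  0×15+8 = 8 → write 8
  8×15 = 120 → write 8 carry 7
  c×15+7 = 187 → write b carry 11
  remaining carry: b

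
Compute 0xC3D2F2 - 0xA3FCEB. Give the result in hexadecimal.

Subtract column by column in base 16:
  2-B → 7 (borrow)
  F-E-1 → 0
  2-C → 6 (borrow)
  D-F-1 → D (borrow)
  3-3-1 → F (borrow)
  C-A-1 → 1

0x1FD607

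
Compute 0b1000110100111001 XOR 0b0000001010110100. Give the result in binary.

0b1000111110001101

XOR bit by bit (1 where the bits differ):
  1000110100111001
^ 0000001010110100
= 1000111110001101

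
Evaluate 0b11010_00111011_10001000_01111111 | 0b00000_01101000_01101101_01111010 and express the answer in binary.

OR bit by bit (1 where either bit is 1):
  11010001110111000100001111111
| 00000011010000110110101111010
= 11010011110111110110101111111

0b11010011110111110110101111111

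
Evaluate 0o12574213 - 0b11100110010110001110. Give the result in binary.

0b111001001001011111101

0o12574213 = 0b1010101111100010001011 in binary.
Subtract column by column in base 2:
  1-0 → 1
  1-1 → 0
  0-1 → 1 (borrow)
  1-1-1 → 1 (borrow)
  0-0-1 → 1 (borrow)
  0-0-1 → 1 (borrow)
  0-0-1 → 1 (borrow)
  1-1-1 → 1 (borrow)
  0-1-1 → 0 (borrow)
  0-0-1 → 1 (borrow)
  0-1-1 → 0 (borrow)
  1-0-1 → 0
  1-0 → 1
  1-1 → 0
  1-1 → 0
  1-0 → 1
  0-0 → 0
  1-1 → 0
  0-1 → 1 (borrow)
  1-1-1 → 1 (borrow)
  0-0-1 → 1 (borrow)
  1-0-1 → 0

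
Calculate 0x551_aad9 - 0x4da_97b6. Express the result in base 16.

0x771323

Subtract column by column in base 16:
  9-6 → 3
  d-b → 2
  a-7 → 3
  a-9 → 1
  1-a → 7 (borrow)
  5-d-1 → 7 (borrow)
  5-4-1 → 0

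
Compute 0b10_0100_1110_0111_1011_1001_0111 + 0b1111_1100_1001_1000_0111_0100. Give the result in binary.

0b11010010110001010000001011

Add column by column in base 2, right to left:
  1+0 = 1
  1+0 = 1
  1+1 = 0 carry 1
  0+0+1 = 1
  1+1 = 0 carry 1
  0+1+1 = 0 carry 1
  0+1+1 = 0 carry 1
  1+0+1 = 0 carry 1
  1+0+1 = 0 carry 1
  1+0+1 = 0 carry 1
  0+0+1 = 1
  1+1 = 0 carry 1
  1+1+1 = 1 carry 1
  1+0+1 = 0 carry 1
  1+0+1 = 0 carry 1
  0+1+1 = 0 carry 1
  0+0+1 = 1
  1+0 = 1
  1+1 = 0 carry 1
  1+1+1 = 1 carry 1
  0+1+1 = 0 carry 1
  0+1+1 = 0 carry 1
  1+1+1 = 1 carry 1
  0+1+1 = 0 carry 1
  0+0+1 = 1
  1+0 = 1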